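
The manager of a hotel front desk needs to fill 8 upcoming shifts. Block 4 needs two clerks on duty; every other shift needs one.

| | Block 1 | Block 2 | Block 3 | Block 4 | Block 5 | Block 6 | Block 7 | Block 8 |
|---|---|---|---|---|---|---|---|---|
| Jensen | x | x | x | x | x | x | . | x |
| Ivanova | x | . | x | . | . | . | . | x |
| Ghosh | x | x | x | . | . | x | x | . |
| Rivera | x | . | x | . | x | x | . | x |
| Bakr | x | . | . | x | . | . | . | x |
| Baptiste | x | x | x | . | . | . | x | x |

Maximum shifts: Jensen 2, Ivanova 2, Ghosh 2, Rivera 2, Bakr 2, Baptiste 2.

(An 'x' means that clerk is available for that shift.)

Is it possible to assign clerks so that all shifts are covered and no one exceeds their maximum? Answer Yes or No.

Yes

Block 4 can only be covered by Jensen and Bakr, so that assignment is forced.
One valid schedule: Block 1→Rivera, Block 2→Ghosh, Block 3→Ivanova, Block 4→Jensen+Bakr, Block 5→Jensen, Block 6→Rivera, Block 7→Ghosh, Block 8→Ivanova.
Loads: Jensen 2/2, Ivanova 2/2, Ghosh 2/2, Rivera 2/2, Bakr 1/2, Baptiste 0/2 — all within limits.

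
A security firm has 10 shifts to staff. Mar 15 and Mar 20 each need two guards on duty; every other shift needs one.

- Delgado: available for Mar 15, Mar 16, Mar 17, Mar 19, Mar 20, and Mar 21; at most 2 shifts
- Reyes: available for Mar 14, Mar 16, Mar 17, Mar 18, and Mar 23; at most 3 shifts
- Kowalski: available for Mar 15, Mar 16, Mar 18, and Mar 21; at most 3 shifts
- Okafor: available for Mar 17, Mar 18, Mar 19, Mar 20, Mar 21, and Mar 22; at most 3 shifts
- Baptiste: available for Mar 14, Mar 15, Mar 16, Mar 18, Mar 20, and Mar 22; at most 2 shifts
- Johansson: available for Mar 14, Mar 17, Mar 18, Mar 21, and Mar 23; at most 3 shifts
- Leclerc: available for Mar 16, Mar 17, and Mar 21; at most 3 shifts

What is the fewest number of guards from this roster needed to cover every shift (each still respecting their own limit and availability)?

12 slots to fill and no one can take more than 3, so at least ⌈12/3⌉ = 4 guards are needed.
No set of 4 guards can cover every shift (each such set leaves at least one shift with no one available or exceeds a cap).
Delgado, Reyes, Kowalski, Okafor, and Baptiste alone can cover everything: Mar 14→Reyes, Mar 15→Delgado+Kowalski, Mar 16→Kowalski, Mar 17→Reyes, Mar 18→Okafor, Mar 19→Delgado, Mar 20→Okafor+Baptiste, Mar 21→Kowalski, Mar 22→Okafor, Mar 23→Reyes.

5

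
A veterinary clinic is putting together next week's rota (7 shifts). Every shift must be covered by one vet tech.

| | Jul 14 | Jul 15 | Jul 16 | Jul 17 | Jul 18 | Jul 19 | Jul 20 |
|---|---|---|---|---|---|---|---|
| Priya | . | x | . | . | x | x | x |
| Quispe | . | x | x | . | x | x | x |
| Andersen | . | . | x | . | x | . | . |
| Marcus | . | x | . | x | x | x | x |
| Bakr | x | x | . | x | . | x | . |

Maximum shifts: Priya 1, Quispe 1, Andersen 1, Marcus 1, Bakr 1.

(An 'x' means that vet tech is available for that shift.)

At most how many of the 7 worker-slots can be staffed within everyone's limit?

5

Total capacity across all vet techs is 1+1+1+1+1 = 5, and 7 slots are needed, so at most 5 can be filled.
An assignment achieving 5: Jul 14→Bakr, Jul 16→Quispe, Jul 17→Marcus, Jul 18→Andersen, Jul 20→Priya.
Loads: Priya 1/1, Quispe 1/1, Andersen 1/1, Marcus 1/1, Bakr 1/1.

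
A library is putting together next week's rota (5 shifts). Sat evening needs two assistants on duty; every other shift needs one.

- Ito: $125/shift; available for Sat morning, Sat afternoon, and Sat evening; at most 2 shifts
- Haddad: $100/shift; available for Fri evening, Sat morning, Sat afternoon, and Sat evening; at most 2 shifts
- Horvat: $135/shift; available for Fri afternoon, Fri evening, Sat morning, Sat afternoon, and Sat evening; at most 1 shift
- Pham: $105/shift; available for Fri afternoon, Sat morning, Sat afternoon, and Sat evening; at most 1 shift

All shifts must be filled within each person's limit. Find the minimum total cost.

$690

Picking the cheapest available assistant for each shift independently would cost $610, but that ignores the shift limits.
An optimal schedule: Fri afternoon→Horvat, Fri evening→Haddad, Sat morning→Ito, Sat afternoon→Ito, Sat evening→Haddad+Pham.
Total: 135 + 100 + 125 + 125 + 100 + 105 = $690.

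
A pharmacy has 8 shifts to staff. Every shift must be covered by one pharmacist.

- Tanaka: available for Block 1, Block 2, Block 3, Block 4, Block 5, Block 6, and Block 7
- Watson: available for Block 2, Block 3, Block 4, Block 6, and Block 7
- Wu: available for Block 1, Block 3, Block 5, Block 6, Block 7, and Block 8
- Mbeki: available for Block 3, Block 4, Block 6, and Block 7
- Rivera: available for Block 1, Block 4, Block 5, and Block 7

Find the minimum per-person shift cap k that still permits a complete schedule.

With 5 pharmacists and 8 worker-slots to fill, someone must work at least ⌈8/5⌉ = 2 shifts, so k ≥ 2.
k = 2 works: Block 1→Tanaka, Block 2→Tanaka, Block 3→Watson, Block 4→Watson, Block 5→Wu, Block 6→Mbeki, Block 7→Mbeki, Block 8→Wu.
Loads: Tanaka 2, Watson 2, Wu 2, Mbeki 2, Rivera 0 — all ≤ 2.

2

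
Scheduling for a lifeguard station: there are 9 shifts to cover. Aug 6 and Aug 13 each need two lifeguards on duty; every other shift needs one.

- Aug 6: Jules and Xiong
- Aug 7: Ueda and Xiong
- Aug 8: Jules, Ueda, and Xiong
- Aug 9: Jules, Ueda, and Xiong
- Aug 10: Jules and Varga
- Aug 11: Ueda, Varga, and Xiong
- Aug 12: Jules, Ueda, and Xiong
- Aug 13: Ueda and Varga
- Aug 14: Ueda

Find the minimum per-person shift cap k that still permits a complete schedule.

With 4 lifeguards and 11 worker-slots to fill, someone must work at least ⌈11/4⌉ = 3 shifts, so k ≥ 3.
k = 3 works: Aug 6→Jules+Xiong, Aug 7→Ueda, Aug 8→Jules, Aug 9→Xiong, Aug 10→Jules, Aug 11→Varga, Aug 12→Xiong, Aug 13→Ueda+Varga, Aug 14→Ueda.
Loads: Jules 3, Ueda 3, Varga 2, Xiong 3 — all ≤ 3.

3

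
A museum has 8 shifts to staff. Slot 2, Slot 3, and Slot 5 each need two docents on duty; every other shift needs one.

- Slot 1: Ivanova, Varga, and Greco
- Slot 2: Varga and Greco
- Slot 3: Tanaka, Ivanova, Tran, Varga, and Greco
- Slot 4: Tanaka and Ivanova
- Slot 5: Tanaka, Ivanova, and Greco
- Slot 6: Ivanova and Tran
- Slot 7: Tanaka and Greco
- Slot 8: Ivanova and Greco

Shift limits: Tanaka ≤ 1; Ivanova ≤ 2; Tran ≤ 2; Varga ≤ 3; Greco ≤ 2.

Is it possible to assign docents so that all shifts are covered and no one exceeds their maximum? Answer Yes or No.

No

Shifts {Slot 2, Slot 4, Slot 5, Slot 7, Slot 8} need 7 worker-slots in total, but the docents available for any of those shifts (Tanaka, Ivanova, Varga, and Greco) can supply at most 6 among them. So no valid schedule exists.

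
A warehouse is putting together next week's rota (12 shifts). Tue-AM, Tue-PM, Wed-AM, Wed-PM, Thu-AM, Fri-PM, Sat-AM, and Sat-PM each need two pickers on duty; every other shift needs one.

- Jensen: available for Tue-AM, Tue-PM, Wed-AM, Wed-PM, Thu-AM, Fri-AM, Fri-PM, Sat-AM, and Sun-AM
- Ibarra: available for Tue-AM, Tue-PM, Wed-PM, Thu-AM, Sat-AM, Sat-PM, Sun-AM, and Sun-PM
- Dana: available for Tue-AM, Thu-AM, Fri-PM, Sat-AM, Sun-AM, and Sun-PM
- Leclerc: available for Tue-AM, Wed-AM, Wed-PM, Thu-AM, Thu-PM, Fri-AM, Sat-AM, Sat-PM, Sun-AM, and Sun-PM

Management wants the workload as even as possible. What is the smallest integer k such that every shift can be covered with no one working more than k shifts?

With 4 pickers and 20 worker-slots to fill, someone must work at least ⌈20/4⌉ = 5 shifts, so k ≥ 5.
k = 5 works: Tue-AM→Ibarra+Dana, Tue-PM→Jensen+Ibarra, Wed-AM→Jensen+Leclerc, Wed-PM→Jensen+Ibarra, Thu-AM→Dana+Leclerc, Thu-PM→Leclerc, Fri-AM→Jensen, Fri-PM→Jensen+Dana, Sat-AM→Dana+Leclerc, Sat-PM→Ibarra+Leclerc, Sun-AM→Dana, Sun-PM→Ibarra.
Loads: Jensen 5, Ibarra 5, Dana 5, Leclerc 5 — all ≤ 5.

5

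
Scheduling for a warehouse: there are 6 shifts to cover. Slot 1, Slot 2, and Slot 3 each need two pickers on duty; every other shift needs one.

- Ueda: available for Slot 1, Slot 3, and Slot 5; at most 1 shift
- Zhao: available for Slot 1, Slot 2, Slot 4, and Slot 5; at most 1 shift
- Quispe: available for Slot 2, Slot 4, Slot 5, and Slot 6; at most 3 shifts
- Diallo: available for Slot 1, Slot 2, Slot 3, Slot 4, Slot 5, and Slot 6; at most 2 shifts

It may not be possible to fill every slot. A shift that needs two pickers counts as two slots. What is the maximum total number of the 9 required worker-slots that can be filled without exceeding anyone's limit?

7

Total capacity across all pickers is 1+1+3+2 = 7, and 9 slots are needed, so at most 7 can be filled.
An assignment achieving 7: Slot 1→Zhao+Diallo, Slot 2→Quispe, Slot 3→Ueda+Diallo, Slot 4→Quispe, Slot 6→Quispe.
Loads: Ueda 1/1, Zhao 1/1, Quispe 3/3, Diallo 2/2.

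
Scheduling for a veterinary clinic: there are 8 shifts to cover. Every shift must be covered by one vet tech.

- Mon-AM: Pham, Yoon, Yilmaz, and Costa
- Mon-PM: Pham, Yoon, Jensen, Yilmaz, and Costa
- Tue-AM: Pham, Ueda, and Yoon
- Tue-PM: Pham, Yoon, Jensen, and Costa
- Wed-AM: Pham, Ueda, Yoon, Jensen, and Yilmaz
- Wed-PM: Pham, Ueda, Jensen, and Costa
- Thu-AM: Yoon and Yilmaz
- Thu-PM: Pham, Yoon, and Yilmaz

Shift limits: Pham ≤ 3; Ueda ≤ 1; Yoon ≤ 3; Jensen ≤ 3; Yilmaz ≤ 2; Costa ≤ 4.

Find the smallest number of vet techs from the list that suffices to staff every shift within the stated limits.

3

8 slots to fill and no one can take more than 4, so at least ⌈8/4⌉ = 2 vet techs are needed.
Any 2 vet techs together have capacity at most 4+3 = 7 < 8 slots, so 2 can never suffice.
Pham, Yoon, and Jensen alone can cover everything: Mon-AM→Pham, Mon-PM→Yoon, Tue-AM→Pham, Tue-PM→Jensen, Wed-AM→Jensen, Wed-PM→Pham, Thu-AM→Yoon, Thu-PM→Yoon.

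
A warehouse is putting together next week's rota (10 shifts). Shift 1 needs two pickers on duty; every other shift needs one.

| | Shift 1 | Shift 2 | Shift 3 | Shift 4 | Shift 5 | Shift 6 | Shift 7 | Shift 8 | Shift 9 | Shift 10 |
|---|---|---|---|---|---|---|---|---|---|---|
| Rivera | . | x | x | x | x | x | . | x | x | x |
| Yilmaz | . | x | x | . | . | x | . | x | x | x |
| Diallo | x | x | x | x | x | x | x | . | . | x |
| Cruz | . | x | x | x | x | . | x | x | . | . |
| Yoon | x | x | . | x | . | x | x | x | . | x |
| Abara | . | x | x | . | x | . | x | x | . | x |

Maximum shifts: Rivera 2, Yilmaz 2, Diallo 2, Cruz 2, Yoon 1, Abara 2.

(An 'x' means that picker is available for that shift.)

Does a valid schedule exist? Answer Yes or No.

Shift 1 can only be covered by Diallo and Yoon, so that assignment is forced.
One valid schedule: Shift 1→Diallo+Yoon, Shift 2→Abara, Shift 3→Yilmaz, Shift 4→Rivera, Shift 5→Diallo, Shift 6→Yilmaz, Shift 7→Cruz, Shift 8→Cruz, Shift 9→Rivera, Shift 10→Abara.
Loads: Rivera 2/2, Yilmaz 2/2, Diallo 2/2, Cruz 2/2, Yoon 1/1, Abara 2/2 — all within limits.

Yes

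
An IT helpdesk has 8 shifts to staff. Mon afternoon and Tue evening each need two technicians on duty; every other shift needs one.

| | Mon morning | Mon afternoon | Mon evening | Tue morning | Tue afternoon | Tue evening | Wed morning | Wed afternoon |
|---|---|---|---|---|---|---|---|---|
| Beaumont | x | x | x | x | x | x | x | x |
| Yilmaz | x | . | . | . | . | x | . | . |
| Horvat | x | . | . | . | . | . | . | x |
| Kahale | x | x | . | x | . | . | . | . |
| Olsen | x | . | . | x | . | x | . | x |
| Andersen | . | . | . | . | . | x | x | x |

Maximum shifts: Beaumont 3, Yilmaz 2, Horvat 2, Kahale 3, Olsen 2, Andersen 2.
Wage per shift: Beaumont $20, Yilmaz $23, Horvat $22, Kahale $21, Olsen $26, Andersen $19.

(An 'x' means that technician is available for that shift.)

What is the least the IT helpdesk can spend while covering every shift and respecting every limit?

Mon afternoon can only be covered by Beaumont and Kahale, so that assignment is forced.
Mon evening can only be covered by Beaumont, so that assignment is forced.
Tue afternoon can only be covered by Beaumont, so that assignment is forced.
Picking the cheapest available technician for each shift independently would cost $198, but that ignores the shift limits.
An optimal schedule: Mon morning→Kahale, Mon afternoon→Beaumont+Kahale, Mon evening→Beaumont, Tue morning→Kahale, Tue afternoon→Beaumont, Tue evening→Andersen+Yilmaz, Wed morning→Andersen, Wed afternoon→Horvat.
Total: 21 + 20 + 21 + 20 + 21 + 20 + 19 + 23 + 19 + 22 = $206.

$206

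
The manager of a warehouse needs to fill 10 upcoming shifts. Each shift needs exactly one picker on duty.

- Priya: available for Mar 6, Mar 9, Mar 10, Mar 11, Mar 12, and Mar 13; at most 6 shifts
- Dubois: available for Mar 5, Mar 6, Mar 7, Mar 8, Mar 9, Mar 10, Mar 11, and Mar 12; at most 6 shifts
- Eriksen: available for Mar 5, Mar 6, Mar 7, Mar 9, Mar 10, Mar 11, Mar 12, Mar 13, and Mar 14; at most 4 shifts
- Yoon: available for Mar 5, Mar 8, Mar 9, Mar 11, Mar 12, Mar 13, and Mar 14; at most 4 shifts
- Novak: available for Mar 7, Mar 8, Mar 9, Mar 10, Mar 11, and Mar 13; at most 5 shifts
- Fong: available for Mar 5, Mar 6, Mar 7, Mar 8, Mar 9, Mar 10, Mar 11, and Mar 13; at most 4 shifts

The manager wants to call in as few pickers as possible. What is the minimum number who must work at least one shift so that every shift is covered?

10 slots to fill and no one can take more than 6, so at least ⌈10/6⌉ = 2 pickers are needed.
Dubois and Eriksen alone can cover everything: Mar 5→Dubois, Mar 6→Dubois, Mar 7→Dubois, Mar 8→Dubois, Mar 9→Dubois, Mar 10→Dubois, Mar 11→Eriksen, Mar 12→Eriksen, Mar 13→Eriksen, Mar 14→Eriksen.

2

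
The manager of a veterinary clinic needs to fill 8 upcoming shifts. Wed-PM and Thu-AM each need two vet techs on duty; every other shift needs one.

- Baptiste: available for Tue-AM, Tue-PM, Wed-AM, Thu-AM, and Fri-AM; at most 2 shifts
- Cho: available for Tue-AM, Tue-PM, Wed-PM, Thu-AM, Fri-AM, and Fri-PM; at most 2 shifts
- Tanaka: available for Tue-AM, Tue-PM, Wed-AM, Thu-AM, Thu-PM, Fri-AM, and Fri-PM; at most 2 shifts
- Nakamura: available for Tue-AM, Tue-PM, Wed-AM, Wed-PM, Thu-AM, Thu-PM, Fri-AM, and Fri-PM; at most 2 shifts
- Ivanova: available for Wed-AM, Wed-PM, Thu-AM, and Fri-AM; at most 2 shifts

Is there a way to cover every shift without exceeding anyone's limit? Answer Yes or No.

One valid schedule: Tue-AM→Baptiste, Tue-PM→Baptiste, Wed-AM→Tanaka, Wed-PM→Cho+Nakamura, Thu-AM→Nakamura+Ivanova, Thu-PM→Tanaka, Fri-AM→Ivanova, Fri-PM→Cho.
Loads: Baptiste 2/2, Cho 2/2, Tanaka 2/2, Nakamura 2/2, Ivanova 2/2 — all within limits.

Yes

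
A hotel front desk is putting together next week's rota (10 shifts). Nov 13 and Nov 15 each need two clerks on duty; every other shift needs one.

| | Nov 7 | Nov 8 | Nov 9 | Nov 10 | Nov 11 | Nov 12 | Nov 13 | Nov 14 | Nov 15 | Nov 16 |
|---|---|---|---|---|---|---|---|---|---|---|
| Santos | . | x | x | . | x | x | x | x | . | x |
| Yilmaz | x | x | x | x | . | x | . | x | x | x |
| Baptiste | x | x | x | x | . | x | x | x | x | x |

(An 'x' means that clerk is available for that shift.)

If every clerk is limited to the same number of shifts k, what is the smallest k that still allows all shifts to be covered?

4

With 3 clerks and 12 worker-slots to fill, someone must work at least ⌈12/3⌉ = 4 shifts, so k ≥ 4.
k = 4 works: Nov 7→Yilmaz, Nov 8→Santos, Nov 9→Santos, Nov 10→Yilmaz, Nov 11→Santos, Nov 12→Yilmaz, Nov 13→Santos+Baptiste, Nov 14→Baptiste, Nov 15→Yilmaz+Baptiste, Nov 16→Baptiste.
Loads: Santos 4, Yilmaz 4, Baptiste 4 — all ≤ 4.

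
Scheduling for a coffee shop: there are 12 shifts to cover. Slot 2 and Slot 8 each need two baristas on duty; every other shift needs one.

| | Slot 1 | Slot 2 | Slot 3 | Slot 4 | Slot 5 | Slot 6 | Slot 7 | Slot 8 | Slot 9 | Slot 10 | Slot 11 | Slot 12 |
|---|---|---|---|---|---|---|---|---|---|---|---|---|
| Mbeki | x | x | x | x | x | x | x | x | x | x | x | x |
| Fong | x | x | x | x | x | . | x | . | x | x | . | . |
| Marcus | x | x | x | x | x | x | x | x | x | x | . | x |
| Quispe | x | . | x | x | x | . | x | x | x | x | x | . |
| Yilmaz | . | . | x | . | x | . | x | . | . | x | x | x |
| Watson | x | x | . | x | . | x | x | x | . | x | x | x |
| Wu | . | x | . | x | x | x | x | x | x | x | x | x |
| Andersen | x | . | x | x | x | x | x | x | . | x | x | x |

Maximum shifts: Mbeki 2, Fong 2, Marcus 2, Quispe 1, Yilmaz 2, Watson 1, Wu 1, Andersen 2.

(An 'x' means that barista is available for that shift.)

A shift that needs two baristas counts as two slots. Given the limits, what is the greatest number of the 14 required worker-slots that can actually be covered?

13

Total capacity across all baristas is 2+2+2+1+2+1+1+2 = 13, and 14 slots are needed, so at most 13 can be filled.
An assignment achieving 13: Slot 1→Marcus, Slot 2→Mbeki+Fong, Slot 3→Marcus, Slot 4→Wu, Slot 5→Andersen, Slot 6→Mbeki, Slot 7→Andersen, Slot 8→Quispe+Watson, Slot 9→Fong, Slot 11→Yilmaz, Slot 12→Yilmaz.
Loads: Mbeki 2/2, Fong 2/2, Marcus 2/2, Quispe 1/1, Yilmaz 2/2, Watson 1/1, Wu 1/1, Andersen 2/2.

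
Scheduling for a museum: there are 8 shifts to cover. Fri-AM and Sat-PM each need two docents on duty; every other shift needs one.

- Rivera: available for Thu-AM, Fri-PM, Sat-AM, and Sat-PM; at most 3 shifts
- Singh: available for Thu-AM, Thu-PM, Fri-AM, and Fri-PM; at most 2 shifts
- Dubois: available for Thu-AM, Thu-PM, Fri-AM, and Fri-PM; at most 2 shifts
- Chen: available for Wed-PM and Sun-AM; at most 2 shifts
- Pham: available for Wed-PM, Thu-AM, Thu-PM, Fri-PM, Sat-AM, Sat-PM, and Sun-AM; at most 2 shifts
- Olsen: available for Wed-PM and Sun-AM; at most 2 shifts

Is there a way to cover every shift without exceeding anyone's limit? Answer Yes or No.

Yes

Fri-AM can only be covered by Singh and Dubois, so that assignment is forced.
Sat-PM can only be covered by Rivera and Pham, so that assignment is forced.
One valid schedule: Wed-PM→Chen, Thu-AM→Rivera, Thu-PM→Singh, Fri-AM→Singh+Dubois, Fri-PM→Dubois, Sat-AM→Rivera, Sat-PM→Rivera+Pham, Sun-AM→Chen.
Loads: Rivera 3/3, Singh 2/2, Dubois 2/2, Chen 2/2, Pham 1/2, Olsen 0/2 — all within limits.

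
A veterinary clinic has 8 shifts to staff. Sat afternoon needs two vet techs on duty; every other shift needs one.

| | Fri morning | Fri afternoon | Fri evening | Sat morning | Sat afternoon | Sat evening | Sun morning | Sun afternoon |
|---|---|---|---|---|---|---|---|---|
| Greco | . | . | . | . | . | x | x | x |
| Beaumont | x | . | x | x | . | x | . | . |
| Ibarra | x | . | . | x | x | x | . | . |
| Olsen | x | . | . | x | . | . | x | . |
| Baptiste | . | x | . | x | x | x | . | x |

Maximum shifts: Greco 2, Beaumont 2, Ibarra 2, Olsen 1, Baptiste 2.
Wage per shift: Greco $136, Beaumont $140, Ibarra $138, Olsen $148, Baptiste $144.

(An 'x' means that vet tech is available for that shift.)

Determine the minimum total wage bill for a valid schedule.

Fri afternoon can only be covered by Baptiste, so that assignment is forced.
Fri evening can only be covered by Beaumont, so that assignment is forced.
Sat afternoon can only be covered by Ibarra and Baptiste, so that assignment is forced.
Picking the cheapest available vet tech for each shift independently would cost $1250, but that ignores the shift limits.
An optimal schedule: Fri morning→Beaumont, Fri afternoon→Baptiste, Fri evening→Beaumont, Sat morning→Olsen, Sat afternoon→Ibarra+Baptiste, Sat evening→Ibarra, Sun morning→Greco, Sun afternoon→Greco.
Total: 140 + 144 + 140 + 148 + 138 + 144 + 138 + 136 + 136 = $1264.

$1264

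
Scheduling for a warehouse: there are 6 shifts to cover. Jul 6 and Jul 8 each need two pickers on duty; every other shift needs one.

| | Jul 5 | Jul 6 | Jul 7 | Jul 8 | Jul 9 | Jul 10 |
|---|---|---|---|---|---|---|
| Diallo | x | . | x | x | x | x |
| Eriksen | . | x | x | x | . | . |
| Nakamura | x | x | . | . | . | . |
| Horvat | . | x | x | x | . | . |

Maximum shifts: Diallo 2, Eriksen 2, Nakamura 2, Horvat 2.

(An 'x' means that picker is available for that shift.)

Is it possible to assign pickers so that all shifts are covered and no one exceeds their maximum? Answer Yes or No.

Jul 9 can only be covered by Diallo, so that assignment is forced.
Jul 10 can only be covered by Diallo, so that assignment is forced.
One valid schedule: Jul 5→Nakamura, Jul 6→Eriksen+Nakamura, Jul 7→Horvat, Jul 8→Eriksen+Horvat, Jul 9→Diallo, Jul 10→Diallo.
Loads: Diallo 2/2, Eriksen 2/2, Nakamura 2/2, Horvat 2/2 — all within limits.

Yes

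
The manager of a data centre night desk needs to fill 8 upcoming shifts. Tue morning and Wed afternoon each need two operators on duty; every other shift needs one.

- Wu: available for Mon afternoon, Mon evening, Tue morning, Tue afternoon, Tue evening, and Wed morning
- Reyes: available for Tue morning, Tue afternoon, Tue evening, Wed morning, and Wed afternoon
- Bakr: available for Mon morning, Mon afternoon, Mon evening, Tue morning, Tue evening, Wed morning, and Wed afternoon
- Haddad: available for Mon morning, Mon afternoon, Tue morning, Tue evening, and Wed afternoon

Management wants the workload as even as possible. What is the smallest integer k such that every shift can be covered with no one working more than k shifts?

With 4 operators and 10 worker-slots to fill, someone must work at least ⌈10/4⌉ = 3 shifts, so k ≥ 3.
k = 3 works: Mon morning→Bakr, Mon afternoon→Wu, Mon evening→Wu, Tue morning→Bakr+Haddad, Tue afternoon→Wu, Tue evening→Reyes, Wed morning→Reyes, Wed afternoon→Reyes+Bakr.
Loads: Wu 3, Reyes 3, Bakr 3, Haddad 1 — all ≤ 3.

3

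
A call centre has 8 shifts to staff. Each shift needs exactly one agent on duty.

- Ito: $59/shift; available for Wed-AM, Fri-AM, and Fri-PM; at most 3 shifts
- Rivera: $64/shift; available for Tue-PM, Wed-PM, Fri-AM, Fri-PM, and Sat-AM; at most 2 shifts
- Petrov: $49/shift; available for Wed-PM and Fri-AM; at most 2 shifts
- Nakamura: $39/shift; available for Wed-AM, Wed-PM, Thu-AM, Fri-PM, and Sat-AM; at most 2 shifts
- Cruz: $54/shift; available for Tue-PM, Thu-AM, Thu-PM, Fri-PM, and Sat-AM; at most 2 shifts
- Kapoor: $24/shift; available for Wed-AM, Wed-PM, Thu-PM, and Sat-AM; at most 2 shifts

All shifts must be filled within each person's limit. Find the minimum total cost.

$332

Picking the cheapest available agent for each shift independently would cost $277, but that ignores the shift limits.
An optimal schedule: Tue-PM→Cruz, Wed-AM→Kapoor, Wed-PM→Petrov, Thu-AM→Nakamura, Thu-PM→Kapoor, Fri-AM→Petrov, Fri-PM→Nakamura, Sat-AM→Cruz.
Total: 54 + 24 + 49 + 39 + 24 + 49 + 39 + 54 = $332.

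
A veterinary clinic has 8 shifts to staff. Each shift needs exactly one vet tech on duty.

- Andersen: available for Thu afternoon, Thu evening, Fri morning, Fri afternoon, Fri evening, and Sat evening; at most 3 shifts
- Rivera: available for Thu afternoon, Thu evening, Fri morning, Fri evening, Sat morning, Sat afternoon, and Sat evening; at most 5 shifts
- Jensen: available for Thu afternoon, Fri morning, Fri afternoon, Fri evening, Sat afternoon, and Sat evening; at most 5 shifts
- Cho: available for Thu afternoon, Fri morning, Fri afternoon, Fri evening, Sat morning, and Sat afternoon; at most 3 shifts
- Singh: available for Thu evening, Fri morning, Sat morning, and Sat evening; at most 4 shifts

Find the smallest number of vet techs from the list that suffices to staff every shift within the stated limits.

2

8 slots to fill and no one can take more than 5, so at least ⌈8/5⌉ = 2 vet techs are needed.
Andersen and Rivera alone can cover everything: Thu afternoon→Andersen, Thu evening→Andersen, Fri morning→Rivera, Fri afternoon→Andersen, Fri evening→Rivera, Sat morning→Rivera, Sat afternoon→Rivera, Sat evening→Rivera.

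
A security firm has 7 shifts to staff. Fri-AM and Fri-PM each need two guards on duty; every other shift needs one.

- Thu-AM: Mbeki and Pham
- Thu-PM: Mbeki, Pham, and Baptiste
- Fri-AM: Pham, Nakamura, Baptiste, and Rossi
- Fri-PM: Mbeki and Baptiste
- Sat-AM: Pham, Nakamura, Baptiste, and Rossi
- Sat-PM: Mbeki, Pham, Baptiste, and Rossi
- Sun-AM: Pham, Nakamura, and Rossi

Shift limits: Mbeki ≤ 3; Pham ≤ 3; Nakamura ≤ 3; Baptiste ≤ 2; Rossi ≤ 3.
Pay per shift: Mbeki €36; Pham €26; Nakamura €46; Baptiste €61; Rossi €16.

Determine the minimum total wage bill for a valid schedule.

Fri-PM can only be covered by Mbeki and Baptiste, so that assignment is forced.
Picking the cheapest available guard for each shift independently would cost €239, but that ignores the shift limits.
An optimal schedule: Thu-AM→Pham, Thu-PM→Pham, Fri-AM→Rossi+Pham, Fri-PM→Mbeki+Baptiste, Sat-AM→Rossi, Sat-PM→Mbeki, Sun-AM→Rossi.
Total: 26 + 26 + 16 + 26 + 36 + 61 + 16 + 36 + 16 = €259.

€259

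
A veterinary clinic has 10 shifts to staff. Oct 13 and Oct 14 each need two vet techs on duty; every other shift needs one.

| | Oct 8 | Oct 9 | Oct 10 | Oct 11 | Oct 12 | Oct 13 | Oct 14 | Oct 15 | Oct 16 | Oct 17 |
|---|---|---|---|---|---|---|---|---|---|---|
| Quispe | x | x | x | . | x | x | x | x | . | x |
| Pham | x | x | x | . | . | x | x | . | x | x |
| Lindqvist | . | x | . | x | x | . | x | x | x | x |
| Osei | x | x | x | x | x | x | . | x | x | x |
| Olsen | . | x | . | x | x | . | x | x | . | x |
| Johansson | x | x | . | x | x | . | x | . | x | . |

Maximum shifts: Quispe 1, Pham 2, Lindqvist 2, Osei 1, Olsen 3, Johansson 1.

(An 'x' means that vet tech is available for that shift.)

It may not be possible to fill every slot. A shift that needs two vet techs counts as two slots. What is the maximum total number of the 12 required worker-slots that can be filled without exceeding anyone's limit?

Total capacity across all vet techs is 1+2+2+1+3+1 = 10, and 12 slots are needed, so at most 10 can be filled.
An assignment achieving 10: Oct 8→Pham, Oct 10→Quispe, Oct 11→Lindqvist, Oct 12→Olsen, Oct 13→Pham+Osei, Oct 14→Olsen, Oct 15→Lindqvist, Oct 16→Johansson, Oct 17→Olsen.
Loads: Quispe 1/1, Pham 2/2, Lindqvist 2/2, Osei 1/1, Olsen 3/3, Johansson 1/1.

10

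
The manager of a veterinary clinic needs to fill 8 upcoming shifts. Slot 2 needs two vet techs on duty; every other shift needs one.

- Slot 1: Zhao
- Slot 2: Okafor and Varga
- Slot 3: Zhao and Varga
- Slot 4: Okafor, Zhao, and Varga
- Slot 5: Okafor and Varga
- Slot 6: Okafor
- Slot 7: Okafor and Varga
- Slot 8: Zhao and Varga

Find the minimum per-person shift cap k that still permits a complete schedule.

With 3 vet techs and 9 worker-slots to fill, someone must work at least ⌈9/3⌉ = 3 shifts, so k ≥ 3.
k = 3 works: Slot 1→Zhao, Slot 2→Okafor+Varga, Slot 3→Zhao, Slot 4→Varga, Slot 5→Okafor, Slot 6→Okafor, Slot 7→Varga, Slot 8→Zhao.
Loads: Okafor 3, Zhao 3, Varga 3 — all ≤ 3.

3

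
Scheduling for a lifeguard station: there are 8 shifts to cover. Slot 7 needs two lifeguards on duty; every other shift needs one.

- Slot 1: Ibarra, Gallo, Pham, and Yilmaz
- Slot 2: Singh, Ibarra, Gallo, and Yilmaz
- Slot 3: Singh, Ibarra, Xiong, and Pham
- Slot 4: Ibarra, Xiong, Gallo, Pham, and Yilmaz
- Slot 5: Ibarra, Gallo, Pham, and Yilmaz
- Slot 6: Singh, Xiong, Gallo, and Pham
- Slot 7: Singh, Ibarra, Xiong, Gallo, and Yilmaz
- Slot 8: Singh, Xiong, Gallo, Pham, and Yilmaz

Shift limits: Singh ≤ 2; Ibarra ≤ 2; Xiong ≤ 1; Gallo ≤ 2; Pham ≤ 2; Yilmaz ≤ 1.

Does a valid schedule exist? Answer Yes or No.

Yes

One valid schedule: Slot 1→Ibarra, Slot 2→Singh, Slot 3→Singh, Slot 4→Gallo, Slot 5→Ibarra, Slot 6→Xiong, Slot 7→Gallo+Yilmaz, Slot 8→Pham.
Loads: Singh 2/2, Ibarra 2/2, Xiong 1/1, Gallo 2/2, Pham 1/2, Yilmaz 1/1 — all within limits.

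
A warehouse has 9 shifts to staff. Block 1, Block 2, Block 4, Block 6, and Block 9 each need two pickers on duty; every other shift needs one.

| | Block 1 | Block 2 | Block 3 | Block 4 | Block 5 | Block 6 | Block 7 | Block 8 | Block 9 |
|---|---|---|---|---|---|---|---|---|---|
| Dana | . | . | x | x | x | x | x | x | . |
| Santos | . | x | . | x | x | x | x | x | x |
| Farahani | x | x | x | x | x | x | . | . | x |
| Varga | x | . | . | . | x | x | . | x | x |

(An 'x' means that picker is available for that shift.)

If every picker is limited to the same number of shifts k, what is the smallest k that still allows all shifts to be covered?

With 4 pickers and 14 worker-slots to fill, someone must work at least ⌈14/4⌉ = 4 shifts, so k ≥ 4.
k = 4 works: Block 1→Farahani+Varga, Block 2→Santos+Farahani, Block 3→Dana, Block 4→Dana+Santos, Block 5→Santos, Block 6→Farahani+Varga, Block 7→Dana, Block 8→Dana, Block 9→Santos+Farahani.
Loads: Dana 4, Santos 4, Farahani 4, Varga 2 — all ≤ 4.

4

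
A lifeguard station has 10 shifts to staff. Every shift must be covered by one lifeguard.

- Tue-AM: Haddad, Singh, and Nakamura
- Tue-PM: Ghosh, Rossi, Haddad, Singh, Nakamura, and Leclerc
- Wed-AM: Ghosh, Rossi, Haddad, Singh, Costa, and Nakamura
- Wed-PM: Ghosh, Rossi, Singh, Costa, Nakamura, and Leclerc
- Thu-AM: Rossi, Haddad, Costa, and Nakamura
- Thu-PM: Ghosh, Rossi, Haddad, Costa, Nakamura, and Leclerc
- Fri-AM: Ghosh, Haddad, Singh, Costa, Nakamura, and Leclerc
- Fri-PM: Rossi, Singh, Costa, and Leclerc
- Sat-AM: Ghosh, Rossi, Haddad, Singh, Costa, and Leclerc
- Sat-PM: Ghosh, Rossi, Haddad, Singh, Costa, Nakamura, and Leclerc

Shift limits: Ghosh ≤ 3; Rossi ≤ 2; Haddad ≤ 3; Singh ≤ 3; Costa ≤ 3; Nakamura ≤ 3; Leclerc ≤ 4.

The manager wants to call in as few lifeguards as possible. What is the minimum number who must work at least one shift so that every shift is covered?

3

10 slots to fill and no one can take more than 4, so at least ⌈10/4⌉ = 3 lifeguards are needed.
Ghosh, Haddad, and Leclerc alone can cover everything: Tue-AM→Haddad, Tue-PM→Ghosh, Wed-AM→Ghosh, Wed-PM→Ghosh, Thu-AM→Haddad, Thu-PM→Haddad, Fri-AM→Leclerc, Fri-PM→Leclerc, Sat-AM→Leclerc, Sat-PM→Leclerc.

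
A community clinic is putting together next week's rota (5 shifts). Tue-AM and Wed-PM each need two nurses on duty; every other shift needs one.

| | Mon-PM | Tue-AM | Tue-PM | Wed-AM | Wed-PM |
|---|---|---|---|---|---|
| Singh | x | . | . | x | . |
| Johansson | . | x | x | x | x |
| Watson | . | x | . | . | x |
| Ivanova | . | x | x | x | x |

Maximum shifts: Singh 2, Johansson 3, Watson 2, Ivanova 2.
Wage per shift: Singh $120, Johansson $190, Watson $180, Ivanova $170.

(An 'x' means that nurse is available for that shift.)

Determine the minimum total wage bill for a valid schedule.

Mon-PM can only be covered by Singh, so that assignment is forced.
Picking the cheapest available nurse for each shift independently would cost $1110, but that ignores the shift limits.
An optimal schedule: Mon-PM→Singh, Tue-AM→Ivanova+Watson, Tue-PM→Ivanova, Wed-AM→Singh, Wed-PM→Watson+Johansson.
Total: 120 + 170 + 180 + 170 + 120 + 180 + 190 = $1130.

$1130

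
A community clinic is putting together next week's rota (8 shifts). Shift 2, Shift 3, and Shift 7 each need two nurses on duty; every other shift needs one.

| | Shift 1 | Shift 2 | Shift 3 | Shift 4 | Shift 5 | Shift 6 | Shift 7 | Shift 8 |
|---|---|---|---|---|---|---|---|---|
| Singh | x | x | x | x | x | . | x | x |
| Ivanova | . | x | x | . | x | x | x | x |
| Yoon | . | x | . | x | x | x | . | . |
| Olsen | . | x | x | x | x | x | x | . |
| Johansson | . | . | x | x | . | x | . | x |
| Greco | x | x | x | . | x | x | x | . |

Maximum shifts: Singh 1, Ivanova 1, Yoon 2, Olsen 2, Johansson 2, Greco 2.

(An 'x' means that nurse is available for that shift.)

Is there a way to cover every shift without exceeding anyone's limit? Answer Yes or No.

Total capacity is 1+1+2+2+2+2 = 10 but 11 worker-slots are needed — infeasible.

No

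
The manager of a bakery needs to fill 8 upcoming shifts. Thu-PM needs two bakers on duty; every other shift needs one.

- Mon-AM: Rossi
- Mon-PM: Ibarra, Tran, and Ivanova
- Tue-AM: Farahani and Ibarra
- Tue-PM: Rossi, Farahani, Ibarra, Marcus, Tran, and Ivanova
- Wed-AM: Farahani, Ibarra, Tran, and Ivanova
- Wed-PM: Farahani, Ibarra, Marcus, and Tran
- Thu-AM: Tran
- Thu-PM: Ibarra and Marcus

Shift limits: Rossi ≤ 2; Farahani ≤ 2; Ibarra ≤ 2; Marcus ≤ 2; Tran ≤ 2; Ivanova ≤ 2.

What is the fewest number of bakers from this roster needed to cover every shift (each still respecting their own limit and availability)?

5

9 slots to fill and no one can take more than 2, so at least ⌈9/2⌉ = 5 bakers are needed.
Rossi, Farahani, Ibarra, Marcus, and Tran alone can cover everything: Mon-AM→Rossi, Mon-PM→Ibarra, Tue-AM→Farahani, Tue-PM→Rossi, Wed-AM→Farahani, Wed-PM→Marcus, Thu-AM→Tran, Thu-PM→Ibarra+Marcus.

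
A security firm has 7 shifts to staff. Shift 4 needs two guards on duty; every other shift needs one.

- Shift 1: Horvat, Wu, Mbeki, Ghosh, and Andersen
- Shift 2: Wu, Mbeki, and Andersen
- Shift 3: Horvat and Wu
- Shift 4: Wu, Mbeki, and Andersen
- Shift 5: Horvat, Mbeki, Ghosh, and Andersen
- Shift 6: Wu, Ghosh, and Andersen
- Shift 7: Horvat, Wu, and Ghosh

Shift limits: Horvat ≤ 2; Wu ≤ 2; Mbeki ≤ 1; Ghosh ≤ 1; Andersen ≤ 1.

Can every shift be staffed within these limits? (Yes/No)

Total capacity is 2+2+1+1+1 = 7 but 8 worker-slots are needed — infeasible.

No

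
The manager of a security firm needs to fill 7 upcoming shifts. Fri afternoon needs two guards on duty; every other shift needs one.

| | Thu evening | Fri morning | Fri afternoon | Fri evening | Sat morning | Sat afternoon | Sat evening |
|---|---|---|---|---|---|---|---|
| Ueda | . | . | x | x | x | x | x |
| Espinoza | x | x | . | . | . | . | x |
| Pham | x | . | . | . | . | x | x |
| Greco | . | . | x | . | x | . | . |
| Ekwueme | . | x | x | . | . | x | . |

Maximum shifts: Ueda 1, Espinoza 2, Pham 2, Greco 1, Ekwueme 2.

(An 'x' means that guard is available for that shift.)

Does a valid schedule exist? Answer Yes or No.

Total capacity is 8 and 8 slots are needed, so capacity alone doesn't rule it out.
Shifts {Fri afternoon, Fri evening, Sat morning} need 4 worker-slots in total, but the guards available for any of those shifts (Ueda, Greco, and Ekwueme) can supply at most 3 among them. So no valid schedule exists.

No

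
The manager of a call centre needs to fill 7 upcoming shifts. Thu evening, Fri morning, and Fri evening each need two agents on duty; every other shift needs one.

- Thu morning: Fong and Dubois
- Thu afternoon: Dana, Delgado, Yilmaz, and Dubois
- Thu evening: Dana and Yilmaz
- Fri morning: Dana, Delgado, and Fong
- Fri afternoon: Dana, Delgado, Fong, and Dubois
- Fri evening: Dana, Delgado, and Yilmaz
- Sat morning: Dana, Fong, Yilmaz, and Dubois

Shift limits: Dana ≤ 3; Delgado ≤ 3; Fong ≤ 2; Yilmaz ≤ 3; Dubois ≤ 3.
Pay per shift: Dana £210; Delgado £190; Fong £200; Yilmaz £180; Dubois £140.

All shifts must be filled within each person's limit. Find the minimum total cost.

Thu evening can only be covered by Dana and Yilmaz, so that assignment is forced.
Picking the cheapest available agent for each shift independently would cost £1710, but that ignores the shift limits.
An optimal schedule: Thu morning→Dubois, Thu afternoon→Dubois, Thu evening→Yilmaz+Dana, Fri morning→Delgado+Fong, Fri afternoon→Dubois, Fri evening→Yilmaz+Delgado, Sat morning→Yilmaz.
Total: 140 + 140 + 180 + 210 + 190 + 200 + 140 + 180 + 190 + 180 = £1750.

£1750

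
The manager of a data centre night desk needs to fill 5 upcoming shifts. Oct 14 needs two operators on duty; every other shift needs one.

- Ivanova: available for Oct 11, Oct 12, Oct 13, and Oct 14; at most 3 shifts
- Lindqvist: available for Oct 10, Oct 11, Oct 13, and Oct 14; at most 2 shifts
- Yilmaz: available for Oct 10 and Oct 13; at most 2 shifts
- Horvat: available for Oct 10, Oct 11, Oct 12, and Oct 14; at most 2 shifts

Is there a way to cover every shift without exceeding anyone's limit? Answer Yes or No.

One valid schedule: Oct 10→Lindqvist, Oct 11→Ivanova, Oct 12→Ivanova, Oct 13→Ivanova, Oct 14→Lindqvist+Horvat.
Loads: Ivanova 3/3, Lindqvist 2/2, Yilmaz 0/2, Horvat 1/2 — all within limits.

Yes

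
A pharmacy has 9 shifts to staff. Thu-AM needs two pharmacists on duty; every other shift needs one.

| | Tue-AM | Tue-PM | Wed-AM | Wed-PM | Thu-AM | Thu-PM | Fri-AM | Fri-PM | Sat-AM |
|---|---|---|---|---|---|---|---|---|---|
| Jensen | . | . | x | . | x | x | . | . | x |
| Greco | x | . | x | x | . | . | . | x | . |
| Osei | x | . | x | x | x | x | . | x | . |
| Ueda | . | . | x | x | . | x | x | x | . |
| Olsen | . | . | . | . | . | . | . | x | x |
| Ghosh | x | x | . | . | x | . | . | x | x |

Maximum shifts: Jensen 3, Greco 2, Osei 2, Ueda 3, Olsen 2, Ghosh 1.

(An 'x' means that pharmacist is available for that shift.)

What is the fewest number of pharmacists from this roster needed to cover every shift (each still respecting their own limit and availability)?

5

10 slots to fill and no one can take more than 3, so at least ⌈10/3⌉ = 4 pharmacists are needed.
No set of 4 pharmacists can cover every shift (each such set leaves at least one shift with no one available or exceeds a cap).
Jensen, Greco, Osei, Ueda, and Ghosh alone can cover everything: Tue-AM→Greco, Tue-PM→Ghosh, Wed-AM→Osei, Wed-PM→Greco, Thu-AM→Jensen+Osei, Thu-PM→Jensen, Fri-AM→Ueda, Fri-PM→Ueda, Sat-AM→Jensen.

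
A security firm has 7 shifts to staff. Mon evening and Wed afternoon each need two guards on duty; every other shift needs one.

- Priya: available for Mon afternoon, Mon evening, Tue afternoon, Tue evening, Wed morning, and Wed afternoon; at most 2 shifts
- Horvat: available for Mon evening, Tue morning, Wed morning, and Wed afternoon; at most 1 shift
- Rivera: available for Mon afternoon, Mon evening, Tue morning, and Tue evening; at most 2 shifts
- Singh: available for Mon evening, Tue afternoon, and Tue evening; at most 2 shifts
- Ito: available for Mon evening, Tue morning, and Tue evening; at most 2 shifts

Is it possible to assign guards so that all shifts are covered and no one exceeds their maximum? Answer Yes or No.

Wed afternoon can only be covered by Priya and Horvat, so that assignment is forced.
One valid schedule: Mon afternoon→Rivera, Mon evening→Singh+Ito, Tue morning→Rivera, Tue afternoon→Singh, Tue evening→Ito, Wed morning→Priya, Wed afternoon→Priya+Horvat.
Loads: Priya 2/2, Horvat 1/1, Rivera 2/2, Singh 2/2, Ito 2/2 — all within limits.

Yes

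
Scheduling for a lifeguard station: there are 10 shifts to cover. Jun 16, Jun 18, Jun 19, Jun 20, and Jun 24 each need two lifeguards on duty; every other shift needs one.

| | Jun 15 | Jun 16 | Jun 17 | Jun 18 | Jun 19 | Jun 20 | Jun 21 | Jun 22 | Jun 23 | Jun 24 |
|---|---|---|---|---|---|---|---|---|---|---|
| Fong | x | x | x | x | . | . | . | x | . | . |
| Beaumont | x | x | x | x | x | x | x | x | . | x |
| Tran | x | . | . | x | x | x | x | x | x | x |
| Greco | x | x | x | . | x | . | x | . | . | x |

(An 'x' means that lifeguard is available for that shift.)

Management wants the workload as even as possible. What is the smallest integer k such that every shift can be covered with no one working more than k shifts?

With 4 lifeguards and 15 worker-slots to fill, someone must work at least ⌈15/4⌉ = 4 shifts, so k ≥ 4.
k = 4 works: Jun 15→Greco, Jun 16→Fong+Beaumont, Jun 17→Fong, Jun 18→Fong+Beaumont, Jun 19→Beaumont+Tran, Jun 20→Beaumont+Tran, Jun 21→Greco, Jun 22→Fong, Jun 23→Tran, Jun 24→Tran+Greco.
Loads: Fong 4, Beaumont 4, Tran 4, Greco 3 — all ≤ 4.

4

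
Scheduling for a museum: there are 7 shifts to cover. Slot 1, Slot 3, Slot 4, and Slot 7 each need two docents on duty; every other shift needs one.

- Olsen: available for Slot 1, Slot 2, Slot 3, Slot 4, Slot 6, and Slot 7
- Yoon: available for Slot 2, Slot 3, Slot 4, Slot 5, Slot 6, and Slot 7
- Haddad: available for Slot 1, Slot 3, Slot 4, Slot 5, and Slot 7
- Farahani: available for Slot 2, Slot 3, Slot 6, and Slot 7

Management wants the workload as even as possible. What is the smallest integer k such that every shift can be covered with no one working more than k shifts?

With 4 docents and 11 worker-slots to fill, someone must work at least ⌈11/4⌉ = 3 shifts, so k ≥ 3.
k = 3 works: Slot 1→Olsen+Haddad, Slot 2→Olsen, Slot 3→Haddad+Farahani, Slot 4→Olsen+Yoon, Slot 5→Yoon, Slot 6→Yoon, Slot 7→Haddad+Farahani.
Loads: Olsen 3, Yoon 3, Haddad 3, Farahani 2 — all ≤ 3.

3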